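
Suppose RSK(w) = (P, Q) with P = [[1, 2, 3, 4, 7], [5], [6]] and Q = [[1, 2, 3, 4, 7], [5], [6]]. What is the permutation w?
Reverse the RSK construction: for i from n down to 1, find the cell of Q containing i, remove the entry at that cell from P, and reverse-bump it up through P; the value ejected from row 1 is w(i).

Step i=7: Q has 7 at row 1, column 5; remove that cell from P, ejecting 7. So w(7) = 7. P is now [[1, 2, 3, 4], [5], [6]].
Step i=6: Q has 6 at row 3, column 1; remove 6 from row 3 of P and reverse-bump: 6 enters row 2 and ejects 5; 5 enters row 1 and ejects 4. So w(6) = 4. P is now [[1, 2, 3, 5], [6]].
Step i=5: Q has 5 at row 2, column 1; remove 6 from row 2 of P and reverse-bump: 6 enters row 1 and ejects 5. So w(5) = 5. P is now [[1, 2, 3, 6]].
Step i=4: Q has 4 at row 1, column 4; remove that cell from P, ejecting 6. So w(4) = 6. P is now [[1, 2, 3]].
Step i=3: Q has 3 at row 1, column 3; remove that cell from P, ejecting 3. So w(3) = 3. P is now [[1, 2]].
Step i=2: Q has 2 at row 1, column 2; remove that cell from P, ejecting 2. So w(2) = 2. P is now [[1]].
Step i=1: Q has 1 at row 1, column 1; remove that cell from P, ejecting 1. So w(1) = 1. P is now [].

So w = 1 2 3 6 5 4 7.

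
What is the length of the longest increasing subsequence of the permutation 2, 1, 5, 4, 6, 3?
3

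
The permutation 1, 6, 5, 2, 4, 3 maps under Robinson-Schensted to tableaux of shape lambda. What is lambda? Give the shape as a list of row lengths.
[3, 1, 1, 1]

Row-insert each entry into an empty tableau.

After inserting 1: P = [[1]].
After inserting 6: P = [[1, 6]].
After inserting 5: P = [[1, 5], [6]].
After inserting 2: P = [[1, 2], [5], [6]].
After inserting 4: P = [[1, 2, 4], [5], [6]].
After inserting 3: P = [[1, 2, 3], [4], [5], [6]].

The final insertion tableau P = [[1, 2, 3], [4], [5], [6]] has shape [3, 1, 1, 1].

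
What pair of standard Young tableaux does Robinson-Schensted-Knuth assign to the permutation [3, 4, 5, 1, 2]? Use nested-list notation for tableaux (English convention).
P = [[1, 2, 5], [3, 4]], Q = [[1, 2, 3], [4, 5]]

Insert each entry of the permutation into P by Schensted row insertion, recording in Q the position of each new cell.

Insert 3: appended to row 1. P = [[3]], Q = [[1]].
Insert 4: appended to row 1. P = [[3, 4]], Q = [[1, 2]].
Insert 5: appended to row 1. P = [[3, 4, 5]], Q = [[1, 2, 3]].
Insert 1: 1 bumps 3 from row 1; 3 starts row 2. P = [[1, 4, 5], [3]], Q = [[1, 2, 3], [4]].
Insert 2: 2 bumps 4 from row 1; 4 appends to row 2. P = [[1, 2, 5], [3, 4]], Q = [[1, 2, 3], [4, 5]].

So P = [[1, 2, 5], [3, 4]], Q = [[1, 2, 3], [4, 5]].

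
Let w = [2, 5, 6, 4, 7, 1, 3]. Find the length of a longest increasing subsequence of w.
4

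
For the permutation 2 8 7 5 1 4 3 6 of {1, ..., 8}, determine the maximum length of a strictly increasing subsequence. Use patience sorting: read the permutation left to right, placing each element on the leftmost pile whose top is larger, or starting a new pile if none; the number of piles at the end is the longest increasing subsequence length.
3

2: new pile. tops = [2]
8: new pile. tops = [2, 8]
7: onto pile 2 (replacing 8). tops = [2, 7]
5: onto pile 2 (replacing 7). tops = [2, 5]
1: onto pile 1 (replacing 2). tops = [1, 5]
4: onto pile 2 (replacing 5). tops = [1, 4]
3: onto pile 2 (replacing 4). tops = [1, 3]
6: new pile. tops = [1, 3, 6]

3 piles, so the longest increasing subsequence has length 3.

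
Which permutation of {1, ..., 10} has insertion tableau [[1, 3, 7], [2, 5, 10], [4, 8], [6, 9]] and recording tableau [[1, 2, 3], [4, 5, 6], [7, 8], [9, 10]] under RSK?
Reverse RSK: for i = n, n-1, ..., 1, locate i in Q, remove the corresponding corner cell from P, and reverse-bump its entry up through P; the value ejected from row 1 is w(i).

So w = 6 9 10 4 5 8 2 7 1 3.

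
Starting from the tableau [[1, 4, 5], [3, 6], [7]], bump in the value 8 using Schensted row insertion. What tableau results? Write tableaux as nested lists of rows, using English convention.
8 is larger than every entry of row 1, so it is appended to row 1. The new tableau is [[1, 4, 5, 8], [3, 6], [7]].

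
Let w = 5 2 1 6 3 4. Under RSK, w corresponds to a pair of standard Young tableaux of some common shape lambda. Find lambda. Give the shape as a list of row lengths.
[3, 2, 1]

Row-insert each entry into an empty tableau.

After inserting 5: P = [[5]].
After inserting 2: P = [[2], [5]].
After inserting 1: P = [[1], [2], [5]].
After inserting 6: P = [[1, 6], [2], [5]].
After inserting 3: P = [[1, 3], [2, 6], [5]].
After inserting 4: P = [[1, 3, 4], [2, 6], [5]].

The final insertion tableau P = [[1, 3, 4], [2, 6], [5]] has shape [3, 2, 1].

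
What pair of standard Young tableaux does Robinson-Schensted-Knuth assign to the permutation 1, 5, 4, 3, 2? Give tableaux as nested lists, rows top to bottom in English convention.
P = [[1, 2], [3], [4], [5]], Q = [[1, 2], [3], [4], [5]]

Insert each entry of the permutation into P by Schensted row insertion, recording in Q the position of each new cell.

Insert 1: appended to row 1. P = [[1]], Q = [[1]].
Insert 5: appended to row 1. P = [[1, 5]], Q = [[1, 2]].
Insert 4: 4 bumps 5 from row 1; 5 starts row 2. P = [[1, 4], [5]], Q = [[1, 2], [3]].
Insert 3: 3 bumps 4 from row 1; 4 bumps 5 from row 2; 5 starts row 3. P = [[1, 3], [4], [5]], Q = [[1, 2], [3], [4]].
Insert 2: 2 bumps 3 from row 1; 3 bumps 4 from row 2; 4 bumps 5 from row 3; 5 starts row 4. P = [[1, 2], [3], [4], [5]], Q = [[1, 2], [3], [4], [5]].

So P = [[1, 2], [3], [4], [5]], Q = [[1, 2], [3], [4], [5]].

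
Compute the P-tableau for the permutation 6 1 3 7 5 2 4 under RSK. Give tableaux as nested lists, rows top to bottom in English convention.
P = [[1, 2, 4], [3, 5], [6, 7]]

Insert 6: appended to row 1. P = [[6]].
Insert 1: 1 bumps 6 from row 1; 6 starts row 2. P = [[1], [6]].
Insert 3: appended to row 1. P = [[1, 3], [6]].
Insert 7: appended to row 1. P = [[1, 3, 7], [6]].
Insert 5: 5 bumps 7 from row 1; 7 appends to row 2. P = [[1, 3, 5], [6, 7]].
Insert 2: 2 bumps 3 from row 1; 3 bumps 6 from row 2; 6 starts row 3. P = [[1, 2, 5], [3, 7], [6]].
Insert 4: 4 bumps 5 from row 1; 5 bumps 7 from row 2; 7 appends to row 3. P = [[1, 2, 4], [3, 5], [6, 7]].

So P = [[1, 2, 4], [3, 5], [6, 7]].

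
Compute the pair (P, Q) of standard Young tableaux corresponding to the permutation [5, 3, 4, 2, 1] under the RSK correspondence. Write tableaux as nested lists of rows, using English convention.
P = [[1, 4], [2], [3], [5]], Q = [[1, 3], [2], [4], [5]]

Insert each entry of the permutation into P by Schensted row insertion, recording in Q the position of each new cell.

Insert 5: appended to row 1. P = [[5]].
Insert 3: 3 bumps 5 from row 1; 5 starts row 2. P = [[3], [5]].
Insert 4: appended to row 1. P = [[3, 4], [5]].
Insert 2: 2 bumps 3 from row 1; 3 bumps 5 from row 2; 5 starts row 3. P = [[2, 4], [3], [5]].
Insert 1: 1 bumps 2 from row 1; 2 bumps 3 from row 2; 3 bumps 5 from row 3; 5 starts row 4. P = [[1, 4], [2], [3], [5]].

So P = [[1, 4], [2], [3], [5]], Q = [[1, 3], [2], [4], [5]].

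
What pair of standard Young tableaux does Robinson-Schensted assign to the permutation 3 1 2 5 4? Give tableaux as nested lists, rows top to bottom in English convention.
Insert each entry of the permutation into P by Schensted row insertion, recording in Q the position of each new cell.

Insert 3: appended to row 1. P = [[3]], Q = [[1]].
Insert 1: 1 bumps 3 from row 1; 3 starts row 2. P = [[1], [3]], Q = [[1], [2]].
Insert 2: appended to row 1. P = [[1, 2], [3]], Q = [[1, 3], [2]].
Insert 5: appended to row 1. P = [[1, 2, 5], [3]], Q = [[1, 3, 4], [2]].
Insert 4: 4 bumps 5 from row 1; 5 appends to row 2. P = [[1, 2, 4], [3, 5]], Q = [[1, 3, 4], [2, 5]].

So P = [[1, 2, 4], [3, 5]], Q = [[1, 3, 4], [2, 5]].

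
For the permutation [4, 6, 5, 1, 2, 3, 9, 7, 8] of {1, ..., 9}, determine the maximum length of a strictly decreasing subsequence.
3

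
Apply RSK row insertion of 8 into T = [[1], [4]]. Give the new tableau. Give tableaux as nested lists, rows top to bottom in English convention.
[[1, 8], [4]]

8 is larger than every entry of row 1, so it is appended to row 1. The new tableau is [[1, 8], [4]].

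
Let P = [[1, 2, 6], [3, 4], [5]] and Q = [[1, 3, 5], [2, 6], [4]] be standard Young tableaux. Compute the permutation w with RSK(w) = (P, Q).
Reverse the RSK construction: for i from n down to 1, find the cell of Q containing i, remove the entry at that cell from P, and reverse-bump it up through P; the value ejected from row 1 is w(i).

Step i=6: Q has 6 at row 2, column 2; remove 4 from row 2 of P and reverse-bump: 4 enters row 1 and ejects 2. So w(6) = 2. P is now [[1, 4, 6], [3], [5]].
Step i=5: Q has 5 at row 1, column 3; remove that cell from P, ejecting 6. So w(5) = 6. P is now [[1, 4], [3], [5]].
Step i=4: Q has 4 at row 3, column 1; remove 5 from row 3 of P and reverse-bump: 5 enters row 2 and ejects 3; 3 enters row 1 and ejects 1. So w(4) = 1. P is now [[3, 4], [5]].
Step i=3: Q has 3 at row 1, column 2; remove that cell from P, ejecting 4. So w(3) = 4. P is now [[3], [5]].
Step i=2: Q has 2 at row 2, column 1; remove 5 from row 2 of P and reverse-bump: 5 enters row 1 and ejects 3. So w(2) = 3. P is now [[5]].
Step i=1: Q has 1 at row 1, column 1; remove that cell from P, ejecting 5. So w(1) = 5. P is now [].

So w = 5 3 4 1 6 2.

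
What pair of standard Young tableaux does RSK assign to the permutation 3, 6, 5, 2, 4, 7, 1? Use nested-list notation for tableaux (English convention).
Insert each entry of the permutation into P by Schensted row insertion, recording in Q the position of each new cell.

Insert 3: appended to row 1. P = [[3]].
Insert 6: appended to row 1. P = [[3, 6]].
Insert 5: 5 bumps 6 from row 1; 6 starts row 2. P = [[3, 5], [6]].
Insert 2: 2 bumps 3 from row 1; 3 bumps 6 from row 2; 6 starts row 3. P = [[2, 5], [3], [6]].
Insert 4: 4 bumps 5 from row 1; 5 appends to row 2. P = [[2, 4], [3, 5], [6]].
Insert 7: appended to row 1. P = [[2, 4, 7], [3, 5], [6]].
Insert 1: 1 bumps 2 from row 1; 2 bumps 3 from row 2; 3 bumps 6 from row 3; 6 starts row 4. P = [[1, 4, 7], [2, 5], [3], [6]].

So P = [[1, 4, 7], [2, 5], [3], [6]], Q = [[1, 2, 6], [3, 5], [4], [7]].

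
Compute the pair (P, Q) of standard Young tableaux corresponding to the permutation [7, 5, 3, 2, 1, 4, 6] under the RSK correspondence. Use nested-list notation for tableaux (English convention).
P = [[1, 4, 6], [2], [3], [5], [7]], Q = [[1, 6, 7], [2], [3], [4], [5]]

Insert each entry of the permutation into P by Schensted row insertion, recording in Q the position of each new cell.

Insert 7: appended to row 1. P = [[7]], Q = [[1]].
Insert 5: 5 bumps 7 from row 1; 7 starts row 2. P = [[5], [7]], Q = [[1], [2]].
Insert 3: 3 bumps 5 from row 1; 5 bumps 7 from row 2; 7 starts row 3. P = [[3], [5], [7]], Q = [[1], [2], [3]].
Insert 2: 2 bumps 3 from row 1; 3 bumps 5 from row 2; 5 bumps 7 from row 3; 7 starts row 4. P = [[2], [3], [5], [7]], Q = [[1], [2], [3], [4]].
Insert 1: 1 bumps 2 from row 1; 2 bumps 3 from row 2; 3 bumps 5 from row 3; 5 bumps 7 from row 4; 7 starts row 5. P = [[1], [2], [3], [5], [7]], Q = [[1], [2], [3], [4], [5]].
Insert 4: appended to row 1. P = [[1, 4], [2], [3], [5], [7]], Q = [[1, 6], [2], [3], [4], [5]].
Insert 6: appended to row 1. P = [[1, 4, 6], [2], [3], [5], [7]], Q = [[1, 6, 7], [2], [3], [4], [5]].

So P = [[1, 4, 6], [2], [3], [5], [7]], Q = [[1, 6, 7], [2], [3], [4], [5]].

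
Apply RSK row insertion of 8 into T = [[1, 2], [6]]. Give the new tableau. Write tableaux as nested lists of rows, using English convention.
8 is larger than every entry of row 1, so it is appended to row 1. The new tableau is [[1, 2, 8], [6]].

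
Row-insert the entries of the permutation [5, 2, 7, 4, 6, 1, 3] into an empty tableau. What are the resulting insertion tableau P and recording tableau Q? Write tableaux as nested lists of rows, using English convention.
Insert each entry of the permutation into P by Schensted row insertion, recording in Q the position of each new cell.

Insert 5: appended to row 1. P = [[5]].
Insert 2: 2 bumps 5 from row 1; 5 starts row 2. P = [[2], [5]].
Insert 7: appended to row 1. P = [[2, 7], [5]].
Insert 4: 4 bumps 7 from row 1; 7 appends to row 2. P = [[2, 4], [5, 7]].
Insert 6: appended to row 1. P = [[2, 4, 6], [5, 7]].
Insert 1: 1 bumps 2 from row 1; 2 bumps 5 from row 2; 5 starts row 3. P = [[1, 4, 6], [2, 7], [5]].
Insert 3: 3 bumps 4 from row 1; 4 bumps 7 from row 2; 7 appends to row 3. P = [[1, 3, 6], [2, 4], [5, 7]].

So P = [[1, 3, 6], [2, 4], [5, 7]], Q = [[1, 3, 5], [2, 4], [6, 7]].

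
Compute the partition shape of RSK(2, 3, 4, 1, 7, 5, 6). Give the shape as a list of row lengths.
[5, 2]

Row-insert each entry into an empty tableau.

After inserting 2: P = [[2]].
After inserting 3: P = [[2, 3]].
After inserting 4: P = [[2, 3, 4]].
After inserting 1: P = [[1, 3, 4], [2]].
After inserting 7: P = [[1, 3, 4, 7], [2]].
After inserting 5: P = [[1, 3, 4, 5], [2, 7]].
After inserting 6: P = [[1, 3, 4, 5, 6], [2, 7]].

The final insertion tableau P = [[1, 3, 4, 5, 6], [2, 7]] has shape [5, 2].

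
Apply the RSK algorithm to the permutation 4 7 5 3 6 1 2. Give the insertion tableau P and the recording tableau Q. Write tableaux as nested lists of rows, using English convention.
Insert each entry of the permutation into P by Schensted row insertion, recording in Q the position of each new cell.

Insert 4: appended to row 1. P = [[4]].
Insert 7: appended to row 1. P = [[4, 7]].
Insert 5: 5 bumps 7 from row 1; 7 starts row 2. P = [[4, 5], [7]].
Insert 3: 3 bumps 4 from row 1; 4 bumps 7 from row 2; 7 starts row 3. P = [[3, 5], [4], [7]].
Insert 6: appended to row 1. P = [[3, 5, 6], [4], [7]].
Insert 1: 1 bumps 3 from row 1; 3 bumps 4 from row 2; 4 bumps 7 from row 3; 7 starts row 4. P = [[1, 5, 6], [3], [4], [7]].
Insert 2: 2 bumps 5 from row 1; 5 appends to row 2. P = [[1, 2, 6], [3, 5], [4], [7]].

So P = [[1, 2, 6], [3, 5], [4], [7]], Q = [[1, 2, 5], [3, 7], [4], [6]].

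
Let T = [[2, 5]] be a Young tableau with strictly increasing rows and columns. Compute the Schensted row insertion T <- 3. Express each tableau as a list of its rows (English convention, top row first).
[[2, 3], [5]]

In row 1, 3 replaces 5 (the leftmost entry greater than 3); 5 is bumped to row 2. 5 starts a new row 2. The new tableau is [[2, 3], [5]].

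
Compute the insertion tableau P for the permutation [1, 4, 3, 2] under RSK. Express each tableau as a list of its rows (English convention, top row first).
Insert 1: appended to row 1. P = [[1]].
Insert 4: appended to row 1. P = [[1, 4]].
Insert 3: 3 bumps 4 from row 1; 4 starts row 2. P = [[1, 3], [4]].
Insert 2: 2 bumps 3 from row 1; 3 bumps 4 from row 2; 4 starts row 3. P = [[1, 2], [3], [4]].

So P = [[1, 2], [3], [4]].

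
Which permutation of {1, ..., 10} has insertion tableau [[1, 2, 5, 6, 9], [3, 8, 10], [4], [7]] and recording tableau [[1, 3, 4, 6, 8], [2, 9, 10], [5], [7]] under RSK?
Reverse the RSK construction: for i from n down to 1, find the cell of Q containing i, remove the entry at that cell from P, and reverse-bump it up through P; the value ejected from row 1 is w(i).

Step i=10: Q has 10 at row 2, column 3; remove 10 from row 2 of P and reverse-bump: 10 enters row 1 and ejects 9. So w(10) = 9. P is now [[1, 2, 5, 6, 10], [3, 8], [4], [7]].
Step i=9: Q has 9 at row 2, column 2; remove 8 from row 2 of P and reverse-bump: 8 enters row 1 and ejects 6. So w(9) = 6. P is now [[1, 2, 5, 8, 10], [3], [4], [7]].
Step i=8: Q has 8 at row 1, column 5; remove that cell from P, ejecting 10. So w(8) = 10. P is now [[1, 2, 5, 8], [3], [4], [7]].
Step i=7: Q has 7 at row 4, column 1; remove 7 from row 4 of P and reverse-bump: 7 enters row 3 and ejects 4; 4 enters row 2 and ejects 3; 3 enters row 1 and ejects 2. So w(7) = 2. P is now [[1, 3, 5, 8], [4], [7]].
Step i=6: Q has 6 at row 1, column 4; remove that cell from P, ejecting 8. So w(6) = 8. P is now [[1, 3, 5], [4], [7]].
Step i=5: Q has 5 at row 3, column 1; remove 7 from row 3 of P and reverse-bump: 7 enters row 2 and ejects 4; 4 enters row 1 and ejects 3. So w(5) = 3. P is now [[1, 4, 5], [7]].
Step i=4: Q has 4 at row 1, column 3; remove that cell from P, ejecting 5. So w(4) = 5. P is now [[1, 4], [7]].
Step i=3: Q has 3 at row 1, column 2; remove that cell from P, ejecting 4. So w(3) = 4. P is now [[1], [7]].
Step i=2: Q has 2 at row 2, column 1; remove 7 from row 2 of P and reverse-bump: 7 enters row 1 and ejects 1. So w(2) = 1. P is now [[7]].
Step i=1: Q has 1 at row 1, column 1; remove that cell from P, ejecting 7. So w(1) = 7. P is now [].

So w = 7 1 4 5 3 8 2 10 6 9.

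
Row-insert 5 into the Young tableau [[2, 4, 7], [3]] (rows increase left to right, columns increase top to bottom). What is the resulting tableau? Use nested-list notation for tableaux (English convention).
[[2, 4, 5], [3, 7]]

In row 1, 5 replaces 7 (the leftmost entry greater than 5); 7 is bumped to row 2. 7 is appended to row 2. The new tableau is [[2, 4, 5], [3, 7]].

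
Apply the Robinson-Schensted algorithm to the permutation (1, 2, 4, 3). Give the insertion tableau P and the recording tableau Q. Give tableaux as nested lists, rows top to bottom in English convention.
P = [[1, 2, 3], [4]], Q = [[1, 2, 3], [4]]

Insert each entry of the permutation into P by Schensted row insertion, recording in Q the position of each new cell.

Insert 1: appended to row 1. P = [[1]].
Insert 2: appended to row 1. P = [[1, 2]].
Insert 4: appended to row 1. P = [[1, 2, 4]].
Insert 3: 3 bumps 4 from row 1; 4 starts row 2. P = [[1, 2, 3], [4]].

So P = [[1, 2, 3], [4]], Q = [[1, 2, 3], [4]].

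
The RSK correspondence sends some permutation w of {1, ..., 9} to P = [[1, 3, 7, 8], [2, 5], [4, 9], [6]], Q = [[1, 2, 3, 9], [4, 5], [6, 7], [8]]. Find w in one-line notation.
4 6 9 5 7 2 3 1 8

Reverse RSK: for i = n, n-1, ..., 1, locate i in Q, remove the corresponding corner cell from P, and reverse-bump its entry up through P; the value ejected from row 1 is w(i).

So w = 4 6 9 5 7 2 3 1 8.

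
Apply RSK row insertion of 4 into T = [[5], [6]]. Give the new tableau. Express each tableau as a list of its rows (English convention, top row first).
In row 1, 4 replaces 5 (the leftmost entry greater than 4); 5 is bumped to row 2. In row 2, 5 replaces 6 (the leftmost entry greater than 5); 6 is bumped to row 3. 6 starts a new row 3. The new tableau is [[4], [5], [6]].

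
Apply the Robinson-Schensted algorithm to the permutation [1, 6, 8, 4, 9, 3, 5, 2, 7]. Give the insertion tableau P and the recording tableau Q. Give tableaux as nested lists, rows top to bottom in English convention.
Insert each entry of the permutation into P by Schensted row insertion, recording in Q the position of each new cell.

Insert 1: appended to row 1. P = [[1]], Q = [[1]].
Insert 6: appended to row 1. P = [[1, 6]], Q = [[1, 2]].
Insert 8: appended to row 1. P = [[1, 6, 8]], Q = [[1, 2, 3]].
Insert 4: 4 bumps 6 from row 1; 6 starts row 2. P = [[1, 4, 8], [6]], Q = [[1, 2, 3], [4]].
Insert 9: appended to row 1. P = [[1, 4, 8, 9], [6]], Q = [[1, 2, 3, 5], [4]].
Insert 3: 3 bumps 4 from row 1; 4 bumps 6 from row 2; 6 starts row 3. P = [[1, 3, 8, 9], [4], [6]], Q = [[1, 2, 3, 5], [4], [6]].
Insert 5: 5 bumps 8 from row 1; 8 appends to row 2. P = [[1, 3, 5, 9], [4, 8], [6]], Q = [[1, 2, 3, 5], [4, 7], [6]].
Insert 2: 2 bumps 3 from row 1; 3 bumps 4 from row 2; 4 bumps 6 from row 3; 6 starts row 4. P = [[1, 2, 5, 9], [3, 8], [4], [6]], Q = [[1, 2, 3, 5], [4, 7], [6], [8]].
Insert 7: 7 bumps 9 from row 1; 9 appends to row 2. P = [[1, 2, 5, 7], [3, 8, 9], [4], [6]], Q = [[1, 2, 3, 5], [4, 7, 9], [6], [8]].

So P = [[1, 2, 5, 7], [3, 8, 9], [4], [6]], Q = [[1, 2, 3, 5], [4, 7, 9], [6], [8]].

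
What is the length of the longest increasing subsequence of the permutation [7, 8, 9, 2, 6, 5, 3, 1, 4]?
3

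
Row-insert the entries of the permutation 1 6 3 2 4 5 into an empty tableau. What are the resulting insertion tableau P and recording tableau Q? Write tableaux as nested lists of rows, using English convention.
P = [[1, 2, 4, 5], [3], [6]], Q = [[1, 2, 5, 6], [3], [4]]

Insert each entry of the permutation into P by Schensted row insertion, recording in Q the position of each new cell.

After inserting 1: P = [[1]].
After inserting 6: P = [[1, 6]].
After inserting 3: P = [[1, 3], [6]].
After inserting 2: P = [[1, 2], [3], [6]].
After inserting 4: P = [[1, 2, 4], [3], [6]].
After inserting 5: P = [[1, 2, 4, 5], [3], [6]].

So P = [[1, 2, 4, 5], [3], [6]], Q = [[1, 2, 5, 6], [3], [4]].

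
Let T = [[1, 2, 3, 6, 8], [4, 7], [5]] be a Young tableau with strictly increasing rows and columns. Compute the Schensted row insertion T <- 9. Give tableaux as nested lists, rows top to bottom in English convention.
[[1, 2, 3, 6, 8, 9], [4, 7], [5]]

9 is larger than every entry of row 1, so it is appended to row 1. The new tableau is [[1, 2, 3, 6, 8, 9], [4, 7], [5]].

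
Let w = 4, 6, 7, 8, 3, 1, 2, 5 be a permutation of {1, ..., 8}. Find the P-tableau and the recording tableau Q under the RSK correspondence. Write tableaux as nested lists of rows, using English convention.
P = [[1, 2, 5, 8], [3, 6, 7], [4]], Q = [[1, 2, 3, 4], [5, 7, 8], [6]]

Insert each entry of the permutation into P by Schensted row insertion, recording in Q the position of each new cell.

Insert 4: appended to row 1. P = [[4]].
Insert 6: appended to row 1. P = [[4, 6]].
Insert 7: appended to row 1. P = [[4, 6, 7]].
Insert 8: appended to row 1. P = [[4, 6, 7, 8]].
Insert 3: 3 bumps 4 from row 1; 4 starts row 2. P = [[3, 6, 7, 8], [4]].
Insert 1: 1 bumps 3 from row 1; 3 bumps 4 from row 2; 4 starts row 3. P = [[1, 6, 7, 8], [3], [4]].
Insert 2: 2 bumps 6 from row 1; 6 appends to row 2. P = [[1, 2, 7, 8], [3, 6], [4]].
Insert 5: 5 bumps 7 from row 1; 7 appends to row 2. P = [[1, 2, 5, 8], [3, 6, 7], [4]].

So P = [[1, 2, 5, 8], [3, 6, 7], [4]], Q = [[1, 2, 3, 4], [5, 7, 8], [6]].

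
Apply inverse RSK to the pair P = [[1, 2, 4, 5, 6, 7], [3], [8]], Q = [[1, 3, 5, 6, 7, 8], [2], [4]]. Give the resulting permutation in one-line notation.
8 1 3 2 4 5 6 7

Reverse the RSK construction: for i from n down to 1, find the cell of Q containing i, remove the entry at that cell from P, and reverse-bump it up through P; the value ejected from row 1 is w(i).

Step i=8: Q has 8 at row 1, column 6; remove that cell from P, ejecting 7. So w(8) = 7. P is now [[1, 2, 4, 5, 6], [3], [8]].
Step i=7: Q has 7 at row 1, column 5; remove that cell from P, ejecting 6. So w(7) = 6. P is now [[1, 2, 4, 5], [3], [8]].
Step i=6: Q has 6 at row 1, column 4; remove that cell from P, ejecting 5. So w(6) = 5. P is now [[1, 2, 4], [3], [8]].
Step i=5: Q has 5 at row 1, column 3; remove that cell from P, ejecting 4. So w(5) = 4. P is now [[1, 2], [3], [8]].
Step i=4: Q has 4 at row 3, column 1; remove 8 from row 3 of P and reverse-bump: 8 enters row 2 and ejects 3; 3 enters row 1 and ejects 2. So w(4) = 2. P is now [[1, 3], [8]].
Step i=3: Q has 3 at row 1, column 2; remove that cell from P, ejecting 3. So w(3) = 3. P is now [[1], [8]].
Step i=2: Q has 2 at row 2, column 1; remove 8 from row 2 of P and reverse-bump: 8 enters row 1 and ejects 1. So w(2) = 1. P is now [[8]].
Step i=1: Q has 1 at row 1, column 1; remove that cell from P, ejecting 8. So w(1) = 8. P is now [].

So w = 8 1 3 2 4 5 6 7.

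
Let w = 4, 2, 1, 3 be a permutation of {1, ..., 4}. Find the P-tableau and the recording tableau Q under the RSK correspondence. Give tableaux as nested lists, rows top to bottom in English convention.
Insert each entry of the permutation into P by Schensted row insertion, recording in Q the position of each new cell.

Insert 4: appended to row 1. P = [[4]], Q = [[1]].
Insert 2: 2 bumps 4 from row 1; 4 starts row 2. P = [[2], [4]], Q = [[1], [2]].
Insert 1: 1 bumps 2 from row 1; 2 bumps 4 from row 2; 4 starts row 3. P = [[1], [2], [4]], Q = [[1], [2], [3]].
Insert 3: appended to row 1. P = [[1, 3], [2], [4]], Q = [[1, 4], [2], [3]].

So P = [[1, 3], [2], [4]], Q = [[1, 4], [2], [3]].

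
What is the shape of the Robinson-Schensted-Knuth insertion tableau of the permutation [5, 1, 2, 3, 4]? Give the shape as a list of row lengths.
[4, 1]

RSK row insertion gives P = [[1, 2, 3, 4], [5]], which has shape [4, 1].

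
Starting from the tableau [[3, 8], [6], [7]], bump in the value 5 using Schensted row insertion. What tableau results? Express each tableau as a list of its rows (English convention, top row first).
[[3, 5], [6, 8], [7]]

In row 1, 5 replaces 8 (the leftmost entry greater than 5); 8 is bumped to row 2. 8 is appended to row 2. The new tableau is [[3, 5], [6, 8], [7]].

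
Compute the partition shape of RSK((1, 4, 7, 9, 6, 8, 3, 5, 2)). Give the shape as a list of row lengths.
Row-insert each entry into an empty tableau.

After inserting 1: P = [[1]].
After inserting 4: P = [[1, 4]].
After inserting 7: P = [[1, 4, 7]].
After inserting 9: P = [[1, 4, 7, 9]].
After inserting 6: P = [[1, 4, 6, 9], [7]].
After inserting 8: P = [[1, 4, 6, 8], [7, 9]].
After inserting 3: P = [[1, 3, 6, 8], [4, 9], [7]].
After inserting 5: P = [[1, 3, 5, 8], [4, 6], [7, 9]].
After inserting 2: P = [[1, 2, 5, 8], [3, 6], [4, 9], [7]].

The final insertion tableau P = [[1, 2, 5, 8], [3, 6], [4, 9], [7]] has shape [4, 2, 2, 1].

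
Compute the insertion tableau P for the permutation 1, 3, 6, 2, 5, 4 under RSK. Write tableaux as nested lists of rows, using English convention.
Insert 1: appended to row 1. P = [[1]].
Insert 3: appended to row 1. P = [[1, 3]].
Insert 6: appended to row 1. P = [[1, 3, 6]].
Insert 2: 2 bumps 3 from row 1; 3 starts row 2. P = [[1, 2, 6], [3]].
Insert 5: 5 bumps 6 from row 1; 6 appends to row 2. P = [[1, 2, 5], [3, 6]].
Insert 4: 4 bumps 5 from row 1; 5 bumps 6 from row 2; 6 starts row 3. P = [[1, 2, 4], [3, 5], [6]].

So P = [[1, 2, 4], [3, 5], [6]].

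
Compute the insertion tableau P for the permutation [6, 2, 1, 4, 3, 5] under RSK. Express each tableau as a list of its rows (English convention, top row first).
P = [[1, 3, 5], [2, 4], [6]]

Insert 6: appended to row 1. P = [[6]].
Insert 2: 2 bumps 6 from row 1; 6 starts row 2. P = [[2], [6]].
Insert 1: 1 bumps 2 from row 1; 2 bumps 6 from row 2; 6 starts row 3. P = [[1], [2], [6]].
Insert 4: appended to row 1. P = [[1, 4], [2], [6]].
Insert 3: 3 bumps 4 from row 1; 4 appends to row 2. P = [[1, 3], [2, 4], [6]].
Insert 5: appended to row 1. P = [[1, 3, 5], [2, 4], [6]].

So P = [[1, 3, 5], [2, 4], [6]].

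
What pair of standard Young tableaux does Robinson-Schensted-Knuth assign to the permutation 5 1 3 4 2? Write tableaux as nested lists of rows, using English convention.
P = [[1, 2, 4], [3], [5]], Q = [[1, 3, 4], [2], [5]]

Insert each entry of the permutation into P by Schensted row insertion, recording in Q the position of each new cell.

Insert 5: appended to row 1. P = [[5]].
Insert 1: 1 bumps 5 from row 1; 5 starts row 2. P = [[1], [5]].
Insert 3: appended to row 1. P = [[1, 3], [5]].
Insert 4: appended to row 1. P = [[1, 3, 4], [5]].
Insert 2: 2 bumps 3 from row 1; 3 bumps 5 from row 2; 5 starts row 3. P = [[1, 2, 4], [3], [5]].

So P = [[1, 2, 4], [3], [5]], Q = [[1, 3, 4], [2], [5]].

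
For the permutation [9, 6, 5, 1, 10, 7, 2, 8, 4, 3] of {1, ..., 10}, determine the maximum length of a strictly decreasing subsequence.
5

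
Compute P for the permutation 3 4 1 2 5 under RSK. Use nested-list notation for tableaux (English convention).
Insert 3: appended to row 1. P = [[3]].
Insert 4: appended to row 1. P = [[3, 4]].
Insert 1: 1 bumps 3 from row 1; 3 starts row 2. P = [[1, 4], [3]].
Insert 2: 2 bumps 4 from row 1; 4 appends to row 2. P = [[1, 2], [3, 4]].
Insert 5: appended to row 1. P = [[1, 2, 5], [3, 4]].

So P = [[1, 2, 5], [3, 4]].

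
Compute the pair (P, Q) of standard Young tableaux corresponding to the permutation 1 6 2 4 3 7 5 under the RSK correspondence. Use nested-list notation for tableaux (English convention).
Insert each entry of the permutation into P by Schensted row insertion, recording in Q the position of each new cell.

Insert 1: appended to row 1. P = [[1]].
Insert 6: appended to row 1. P = [[1, 6]].
Insert 2: 2 bumps 6 from row 1; 6 starts row 2. P = [[1, 2], [6]].
Insert 4: appended to row 1. P = [[1, 2, 4], [6]].
Insert 3: 3 bumps 4 from row 1; 4 bumps 6 from row 2; 6 starts row 3. P = [[1, 2, 3], [4], [6]].
Insert 7: appended to row 1. P = [[1, 2, 3, 7], [4], [6]].
Insert 5: 5 bumps 7 from row 1; 7 appends to row 2. P = [[1, 2, 3, 5], [4, 7], [6]].

So P = [[1, 2, 3, 5], [4, 7], [6]], Q = [[1, 2, 4, 6], [3, 7], [5]].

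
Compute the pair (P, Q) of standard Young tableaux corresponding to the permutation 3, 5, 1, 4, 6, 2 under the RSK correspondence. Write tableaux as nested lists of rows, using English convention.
P = [[1, 2, 6], [3, 4], [5]], Q = [[1, 2, 5], [3, 4], [6]]

Insert each entry of the permutation into P by Schensted row insertion, recording in Q the position of each new cell.

Insert 3: appended to row 1. P = [[3]], Q = [[1]].
Insert 5: appended to row 1. P = [[3, 5]], Q = [[1, 2]].
Insert 1: 1 bumps 3 from row 1; 3 starts row 2. P = [[1, 5], [3]], Q = [[1, 2], [3]].
Insert 4: 4 bumps 5 from row 1; 5 appends to row 2. P = [[1, 4], [3, 5]], Q = [[1, 2], [3, 4]].
Insert 6: appended to row 1. P = [[1, 4, 6], [3, 5]], Q = [[1, 2, 5], [3, 4]].
Insert 2: 2 bumps 4 from row 1; 4 bumps 5 from row 2; 5 starts row 3. P = [[1, 2, 6], [3, 4], [5]], Q = [[1, 2, 5], [3, 4], [6]].

So P = [[1, 2, 6], [3, 4], [5]], Q = [[1, 2, 5], [3, 4], [6]].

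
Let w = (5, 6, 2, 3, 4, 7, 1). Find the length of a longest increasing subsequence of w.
4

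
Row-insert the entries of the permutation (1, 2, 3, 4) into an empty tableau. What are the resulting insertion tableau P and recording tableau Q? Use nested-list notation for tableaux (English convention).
Insert each entry of the permutation into P by Schensted row insertion, recording in Q the position of each new cell.

Insert 1: appended to row 1. P = [[1]], Q = [[1]].
Insert 2: appended to row 1. P = [[1, 2]], Q = [[1, 2]].
Insert 3: appended to row 1. P = [[1, 2, 3]], Q = [[1, 2, 3]].
Insert 4: appended to row 1. P = [[1, 2, 3, 4]], Q = [[1, 2, 3, 4]].

So P = [[1, 2, 3, 4]], Q = [[1, 2, 3, 4]].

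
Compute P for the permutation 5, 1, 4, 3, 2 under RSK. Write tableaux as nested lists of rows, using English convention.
P = [[1, 2], [3], [4], [5]]

Insert 5: appended to row 1. P = [[5]].
Insert 1: 1 bumps 5 from row 1; 5 starts row 2. P = [[1], [5]].
Insert 4: appended to row 1. P = [[1, 4], [5]].
Insert 3: 3 bumps 4 from row 1; 4 bumps 5 from row 2; 5 starts row 3. P = [[1, 3], [4], [5]].
Insert 2: 2 bumps 3 from row 1; 3 bumps 4 from row 2; 4 bumps 5 from row 3; 5 starts row 4. P = [[1, 2], [3], [4], [5]].

So P = [[1, 2], [3], [4], [5]].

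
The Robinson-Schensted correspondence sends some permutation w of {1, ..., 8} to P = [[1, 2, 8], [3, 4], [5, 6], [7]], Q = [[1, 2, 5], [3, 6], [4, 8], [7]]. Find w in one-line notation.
5 7 6 3 8 4 1 2

Reverse the RSK construction: for i from n down to 1, find the cell of Q containing i, remove the entry at that cell from P, and reverse-bump it up through P; the value ejected from row 1 is w(i).

Step i=8: Q has 8 at row 3, column 2; remove 6 from row 3 of P and reverse-bump: 6 enters row 2 and ejects 4; 4 enters row 1 and ejects 2. So w(8) = 2. P is now [[1, 4, 8], [3, 6], [5], [7]].
Step i=7: Q has 7 at row 4, column 1; remove 7 from row 4 of P and reverse-bump: 7 enters row 3 and ejects 5; 5 enters row 2 and ejects 3; 3 enters row 1 and ejects 1. So w(7) = 1. P is now [[3, 4, 8], [5, 6], [7]].
Step i=6: Q has 6 at row 2, column 2; remove 6 from row 2 of P and reverse-bump: 6 enters row 1 and ejects 4. So w(6) = 4. P is now [[3, 6, 8], [5], [7]].
Step i=5: Q has 5 at row 1, column 3; remove that cell from P, ejecting 8. So w(5) = 8. P is now [[3, 6], [5], [7]].
Step i=4: Q has 4 at row 3, column 1; remove 7 from row 3 of P and reverse-bump: 7 enters row 2 and ejects 5; 5 enters row 1 and ejects 3. So w(4) = 3. P is now [[5, 6], [7]].
Step i=3: Q has 3 at row 2, column 1; remove 7 from row 2 of P and reverse-bump: 7 enters row 1 and ejects 6. So w(3) = 6. P is now [[5, 7]].
Step i=2: Q has 2 at row 1, column 2; remove that cell from P, ejecting 7. So w(2) = 7. P is now [[5]].
Step i=1: Q has 1 at row 1, column 1; remove that cell from P, ejecting 5. So w(1) = 5. P is now [].

So w = 5 7 6 3 8 4 1 2.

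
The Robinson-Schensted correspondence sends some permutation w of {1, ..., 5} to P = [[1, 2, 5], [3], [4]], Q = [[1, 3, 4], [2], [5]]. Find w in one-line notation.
Reverse the RSK construction: for i from n down to 1, find the cell of Q containing i, remove the entry at that cell from P, and reverse-bump it up through P; the value ejected from row 1 is w(i).

Step i=5: Q has 5 at row 3, column 1; remove 4 from row 3 of P and reverse-bump: 4 enters row 2 and ejects 3; 3 enters row 1 and ejects 2. So w(5) = 2. P is now [[1, 3, 5], [4]].
Step i=4: Q has 4 at row 1, column 3; remove that cell from P, ejecting 5. So w(4) = 5. P is now [[1, 3], [4]].
Step i=3: Q has 3 at row 1, column 2; remove that cell from P, ejecting 3. So w(3) = 3. P is now [[1], [4]].
Step i=2: Q has 2 at row 2, column 1; remove 4 from row 2 of P and reverse-bump: 4 enters row 1 and ejects 1. So w(2) = 1. P is now [[4]].
Step i=1: Q has 1 at row 1, column 1; remove that cell from P, ejecting 4. So w(1) = 4. P is now [].

So w = 4 1 3 5 2.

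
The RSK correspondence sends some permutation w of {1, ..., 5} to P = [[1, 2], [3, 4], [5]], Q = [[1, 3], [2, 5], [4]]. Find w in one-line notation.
Reverse RSK: for i = n, n-1, ..., 1, locate i in Q, remove the corresponding corner cell from P, and reverse-bump its entry up through P; the value ejected from row 1 is w(i).

So w = 5 3 4 1 2.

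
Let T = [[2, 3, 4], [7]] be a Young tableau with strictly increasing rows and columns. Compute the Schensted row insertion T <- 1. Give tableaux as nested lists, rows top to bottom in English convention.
[[1, 3, 4], [2], [7]]

In row 1, 1 replaces 2 (the leftmost entry greater than 1); 2 is bumped to row 2. In row 2, 2 replaces 7 (the leftmost entry greater than 2); 7 is bumped to row 3. 7 starts a new row 3. The new tableau is [[1, 3, 4], [2], [7]].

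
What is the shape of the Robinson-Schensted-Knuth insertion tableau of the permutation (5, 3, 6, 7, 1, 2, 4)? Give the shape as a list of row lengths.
RSK row insertion gives P = [[1, 2, 4], [3, 6, 7], [5]], which has shape [3, 3, 1].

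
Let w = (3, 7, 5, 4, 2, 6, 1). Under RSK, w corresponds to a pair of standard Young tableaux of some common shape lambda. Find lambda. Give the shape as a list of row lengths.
[3, 1, 1, 1, 1]

Row-insert each entry into an empty tableau.

After inserting 3: P = [[3]].
After inserting 7: P = [[3, 7]].
After inserting 5: P = [[3, 5], [7]].
After inserting 4: P = [[3, 4], [5], [7]].
After inserting 2: P = [[2, 4], [3], [5], [7]].
After inserting 6: P = [[2, 4, 6], [3], [5], [7]].
After inserting 1: P = [[1, 4, 6], [2], [3], [5], [7]].

The final insertion tableau P = [[1, 4, 6], [2], [3], [5], [7]] has shape [3, 1, 1, 1, 1].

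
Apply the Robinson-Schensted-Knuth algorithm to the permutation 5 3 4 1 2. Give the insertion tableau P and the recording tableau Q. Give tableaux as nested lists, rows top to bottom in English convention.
P = [[1, 2], [3, 4], [5]], Q = [[1, 3], [2, 5], [4]]

Insert each entry of the permutation into P by Schensted row insertion, recording in Q the position of each new cell.

After inserting 5: P = [[5]].
After inserting 3: P = [[3], [5]].
After inserting 4: P = [[3, 4], [5]].
After inserting 1: P = [[1, 4], [3], [5]].
After inserting 2: P = [[1, 2], [3, 4], [5]].

So P = [[1, 2], [3, 4], [5]], Q = [[1, 3], [2, 5], [4]].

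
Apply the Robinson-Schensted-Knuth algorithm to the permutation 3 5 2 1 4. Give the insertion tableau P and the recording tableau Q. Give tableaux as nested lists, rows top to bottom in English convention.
Insert each entry of the permutation into P by Schensted row insertion, recording in Q the position of each new cell.

Insert 3: appended to row 1. P = [[3]].
Insert 5: appended to row 1. P = [[3, 5]].
Insert 2: 2 bumps 3 from row 1; 3 starts row 2. P = [[2, 5], [3]].
Insert 1: 1 bumps 2 from row 1; 2 bumps 3 from row 2; 3 starts row 3. P = [[1, 5], [2], [3]].
Insert 4: 4 bumps 5 from row 1; 5 appends to row 2. P = [[1, 4], [2, 5], [3]].

So P = [[1, 4], [2, 5], [3]], Q = [[1, 2], [3, 5], [4]].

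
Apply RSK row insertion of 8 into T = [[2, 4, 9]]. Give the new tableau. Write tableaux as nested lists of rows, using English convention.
[[2, 4, 8], [9]]

In row 1, 8 replaces 9 (the leftmost entry greater than 8); 9 is bumped to row 2. 9 starts a new row 2. The new tableau is [[2, 4, 8], [9]].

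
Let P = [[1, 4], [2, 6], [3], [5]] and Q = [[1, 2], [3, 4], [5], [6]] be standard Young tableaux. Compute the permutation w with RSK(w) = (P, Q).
5 6 3 4 2 1

Reverse RSK: for i = n, n-1, ..., 1, locate i in Q, remove the corresponding corner cell from P, and reverse-bump its entry up through P; the value ejected from row 1 is w(i).

So w = 5 6 3 4 2 1.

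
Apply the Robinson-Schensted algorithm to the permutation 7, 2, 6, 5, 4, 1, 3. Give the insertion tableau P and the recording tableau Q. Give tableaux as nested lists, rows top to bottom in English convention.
Insert each entry of the permutation into P by Schensted row insertion, recording in Q the position of each new cell.

Insert 7: appended to row 1. P = [[7]].
Insert 2: 2 bumps 7 from row 1; 7 starts row 2. P = [[2], [7]].
Insert 6: appended to row 1. P = [[2, 6], [7]].
Insert 5: 5 bumps 6 from row 1; 6 bumps 7 from row 2; 7 starts row 3. P = [[2, 5], [6], [7]].
Insert 4: 4 bumps 5 from row 1; 5 bumps 6 from row 2; 6 bumps 7 from row 3; 7 starts row 4. P = [[2, 4], [5], [6], [7]].
Insert 1: 1 bumps 2 from row 1; 2 bumps 5 from row 2; 5 bumps 6 from row 3; 6 bumps 7 from row 4; 7 starts row 5. P = [[1, 4], [2], [5], [6], [7]].
Insert 3: 3 bumps 4 from row 1; 4 appends to row 2. P = [[1, 3], [2, 4], [5], [6], [7]].

So P = [[1, 3], [2, 4], [5], [6], [7]], Q = [[1, 3], [2, 7], [4], [5], [6]].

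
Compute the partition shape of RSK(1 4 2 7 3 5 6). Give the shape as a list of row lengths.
[5, 2]

Row-insert each entry into an empty tableau.

After inserting 1: P = [[1]].
After inserting 4: P = [[1, 4]].
After inserting 2: P = [[1, 2], [4]].
After inserting 7: P = [[1, 2, 7], [4]].
After inserting 3: P = [[1, 2, 3], [4, 7]].
After inserting 5: P = [[1, 2, 3, 5], [4, 7]].
After inserting 6: P = [[1, 2, 3, 5, 6], [4, 7]].

The final insertion tableau P = [[1, 2, 3, 5, 6], [4, 7]] has shape [5, 2].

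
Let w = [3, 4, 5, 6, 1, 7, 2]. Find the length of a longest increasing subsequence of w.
5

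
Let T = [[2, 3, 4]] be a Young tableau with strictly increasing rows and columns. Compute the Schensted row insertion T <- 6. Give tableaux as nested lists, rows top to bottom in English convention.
[[2, 3, 4, 6]]

6 is larger than every entry of row 1, so it is appended to row 1. The new tableau is [[2, 3, 4, 6]].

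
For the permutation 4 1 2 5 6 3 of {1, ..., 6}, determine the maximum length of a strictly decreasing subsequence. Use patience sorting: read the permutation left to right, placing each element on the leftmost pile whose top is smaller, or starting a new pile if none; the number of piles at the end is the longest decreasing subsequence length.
2

4: new pile. tops = [4]
1: new pile. tops = [4, 1]
2: onto pile 2 (replacing 1). tops = [4, 2]
5: onto pile 1 (replacing 4). tops = [5, 2]
6: onto pile 1 (replacing 5). tops = [6, 2]
3: onto pile 2 (replacing 2). tops = [6, 3]

2 piles, so the longest decreasing subsequence has length 2.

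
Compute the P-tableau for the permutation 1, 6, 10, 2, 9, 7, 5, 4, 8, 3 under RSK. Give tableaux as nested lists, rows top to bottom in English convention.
P = [[1, 2, 3, 8], [4, 7], [5], [6], [9], [10]]

Insert 1: appended to row 1. P = [[1]].
Insert 6: appended to row 1. P = [[1, 6]].
Insert 10: appended to row 1. P = [[1, 6, 10]].
Insert 2: 2 bumps 6 from row 1; 6 starts row 2. P = [[1, 2, 10], [6]].
Insert 9: 9 bumps 10 from row 1; 10 appends to row 2. P = [[1, 2, 9], [6, 10]].
Insert 7: 7 bumps 9 from row 1; 9 bumps 10 from row 2; 10 starts row 3. P = [[1, 2, 7], [6, 9], [10]].
Insert 5: 5 bumps 7 from row 1; 7 bumps 9 from row 2; 9 bumps 10 from row 3; 10 starts row 4. P = [[1, 2, 5], [6, 7], [9], [10]].
Insert 4: 4 bumps 5 from row 1; 5 bumps 6 from row 2; 6 bumps 9 from row 3; 9 bumps 10 from row 4; 10 starts row 5. P = [[1, 2, 4], [5, 7], [6], [9], [10]].
Insert 8: appended to row 1. P = [[1, 2, 4, 8], [5, 7], [6], [9], [10]].
Insert 3: 3 bumps 4 from row 1; 4 bumps 5 from row 2; 5 bumps 6 from row 3; 6 bumps 9 from row 4; 9 bumps 10 from row 5; 10 starts row 6. P = [[1, 2, 3, 8], [4, 7], [5], [6], [9], [10]].

So P = [[1, 2, 3, 8], [4, 7], [5], [6], [9], [10]].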